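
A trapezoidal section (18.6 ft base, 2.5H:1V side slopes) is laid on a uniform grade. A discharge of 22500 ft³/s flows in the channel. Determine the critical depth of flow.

y_c = 18.5 ft

At critical depth, Q² T / (g A³) = 1, i.e. A³/T = Q²/g = 22500²/32.2 = 15720000.
At y = 23.2 ft: A³/T = 41700000 — over.
At y = 16.3 ft: A³/T = 9045000 — short.
At y = 18.5 ft: A³/T = 15540000 — close enough.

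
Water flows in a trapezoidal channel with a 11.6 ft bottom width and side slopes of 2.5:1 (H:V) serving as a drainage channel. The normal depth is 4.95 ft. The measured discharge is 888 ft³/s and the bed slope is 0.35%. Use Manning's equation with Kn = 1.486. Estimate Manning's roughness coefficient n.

With bottom width b = 11.6 ft and side slope z = 2.5: A = (b + zy)y = (11.6 + 2.5×4.95)×4.95 = 118.7 ft²; P = b + 2y√(1+z²) = 11.6 + 2×4.95×2.693 = 38.26 ft.
Hydraulic radius R = A/P = 118.7/38.26 = 3.102 ft.
Rearranging Manning's equation: n = (1.486/Q) A R^(2/3) S^(1/2) = (1.486/888) × 118.7 × 3.102^(2/3) × √0.0035 = 0.025.

n = 0.025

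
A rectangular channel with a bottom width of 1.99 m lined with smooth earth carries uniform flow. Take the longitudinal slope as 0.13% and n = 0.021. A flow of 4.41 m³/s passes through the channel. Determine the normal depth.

y_n = 1.75 m

Manning's equation rearranged: A R^(2/3) = nQ / (1·√S) = 0.021 × 4.41 / (√0.0013) = 2.569.
At y = 1.26 m: A R^(2/3) = 1.695 — too small.
At y = 2.13 m: A R^(2/3) = 3.272 — too large.
At y = 1.75 m: A R^(2/3) = 2.571 — close enough.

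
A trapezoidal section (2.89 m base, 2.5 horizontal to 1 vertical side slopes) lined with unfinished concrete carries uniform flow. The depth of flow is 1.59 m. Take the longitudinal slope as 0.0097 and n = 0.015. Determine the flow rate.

With bottom width b = 2.89 m and side slope z = 2.5: A = (b + zy)y = (2.89 + 2.5×1.59)×1.59 = 10.92 m²; P = b + 2y√(1+z²) = 2.89 + 2×1.59×2.693 = 11.45 m.
Hydraulic radius R = A/P = 10.92/11.45 = 0.9531 m.
Manning's equation: Q = (1/n) A R^(2/3) S^(1/2) = (1/0.015) × 10.92 × 0.9531^(2/3) × 0.0097^(1/2) = 69.4 m³/s.

Q = 69.4 m³/s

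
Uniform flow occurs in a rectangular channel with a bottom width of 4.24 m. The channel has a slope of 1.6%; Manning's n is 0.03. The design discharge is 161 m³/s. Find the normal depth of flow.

Manning's equation rearranged: A R^(2/3) = nQ / (1·√S) = 0.03 × 161 / (√0.016) = 38.18.
Try y = 5.07 m: A R^(2/3) = 28.11 — short.
Try y = 6.57 m: A R^(2/3) = 38.15 — matches.

y_n = 6.57 m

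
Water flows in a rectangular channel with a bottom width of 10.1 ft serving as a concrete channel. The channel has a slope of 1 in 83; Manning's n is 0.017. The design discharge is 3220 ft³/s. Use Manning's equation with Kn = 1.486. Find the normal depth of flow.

y_n = 13.9 ft

Manning's equation rearranged: A R^(2/3) = nQ / (1.486·√S) = 0.017 × 3220 / (1.486 × √0.01205) = 335.6.
Trying y = 12.1 ft: A R^(2/3) = 285.1 — too small.
Trying y = 16 ft: A R^(2/3) = 396.2 — too large.
Trying y = 13.9 ft: A R^(2/3) = 336.1 — ≈ 335.6.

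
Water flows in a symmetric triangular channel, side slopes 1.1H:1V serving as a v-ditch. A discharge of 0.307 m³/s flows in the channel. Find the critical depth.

At critical depth, Q² T / (g A³) = 1, i.e. A³/T = Q²/g = 0.307²/9.81 = 0.009607.
At y = 0.528 m: A³/T = 0.02483 — high.
At y = 0.331 m: A³/T = 0.002404 — low.
At y = 0.437 m: A³/T = 0.009642 — close enough.

y_c = 0.437 m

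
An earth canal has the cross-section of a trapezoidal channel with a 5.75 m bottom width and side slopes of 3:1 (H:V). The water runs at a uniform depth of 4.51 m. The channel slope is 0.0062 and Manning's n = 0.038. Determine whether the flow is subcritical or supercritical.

With bottom width b = 5.75 m and side slope z = 3: A = (b + zy)y = (5.75 + 3×4.51)×4.51 = 86.95 m²; P = b + 2y√(1+z²) = 5.75 + 2×4.51×3.162 = 34.27 m.
Hydraulic radius R = A/P = 86.95/34.27 = 2.537 m.
V = (1/n) R^(2/3) √S = (1/0.038) × 2.537^(2/3) × √0.0062 = 3.854 m/s. Hydraulic depth D_h = A/T = 86.95/32.81 = 2.65 m.
Froude number Fr = V/√(g·D_h) = 3.854/√(9.81×2.65) = 0.756, which is less than 1, so the flow is subcritical.

subcritical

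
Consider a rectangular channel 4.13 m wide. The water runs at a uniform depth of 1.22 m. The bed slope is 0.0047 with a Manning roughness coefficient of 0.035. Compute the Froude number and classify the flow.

Flow area A = b·y = 4.13 × 1.22 = 5.039 m². Wetted perimeter P = b + 2y = 4.13 + 2×1.22 = 6.57 m.
Hydraulic radius R = A/P = 5.039/6.57 = 0.7669 m.
V = (1/n) R^(2/3) √S = (1/0.035) × 0.7669^(2/3) × √0.0047 = 1.641 m/s. Hydraulic depth D_h = A/T = 5.039/4.13 = 1.22 m.
Froude number Fr = V/√(g·D_h) = 1.641/√(9.81×1.22) = 0.474, which is less than 1, so the flow is subcritical.

subcritical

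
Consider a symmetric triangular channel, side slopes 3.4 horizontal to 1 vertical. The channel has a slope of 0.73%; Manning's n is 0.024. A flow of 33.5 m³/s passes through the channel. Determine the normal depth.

Manning's equation rearranged: A R^(2/3) = nQ / (1·√S) = 0.024 × 33.5 / (√0.0073) = 9.41.
At y = 2.22 m: A R^(2/3) = 17.47 — over.
At y = 1.76 m: A R^(2/3) = 9.408 — close enough.

y_n = 1.76 m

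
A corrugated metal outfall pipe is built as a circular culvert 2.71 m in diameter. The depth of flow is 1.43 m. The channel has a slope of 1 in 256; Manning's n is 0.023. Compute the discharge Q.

Q = 6.62 m³/s

For a circular section of diameter D = 2.71 m at depth y = 1.43 m, the central angle is θ = 2 arccos(1 − 2y/D) = 3.252 rad. Then A = (D²/8)(θ − sin θ) = 3.087 m² and P = Dθ/2 = 4.407 m.
Hydraulic radius R = A/P = 3.087/4.407 = 0.7005 m.
Manning's equation: Q = (1/n) A R^(2/3) S^(1/2) = (1/0.023) × 3.087 × 0.7005^(2/3) × 0.003906^(1/2) = 6.62 m³/s.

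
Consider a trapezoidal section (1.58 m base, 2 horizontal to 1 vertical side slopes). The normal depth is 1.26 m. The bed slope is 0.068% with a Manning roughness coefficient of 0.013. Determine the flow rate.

With bottom width b = 1.58 m and side slope z = 2: A = (b + zy)y = (1.58 + 2×1.26)×1.26 = 5.166 m²; P = b + 2y√(1+z²) = 1.58 + 2×1.26×2.236 = 7.215 m.
Hydraulic radius R = A/P = 5.166/7.215 = 0.716 m.
Manning's equation: Q = (1/n) A R^(2/3) S^(1/2) = (1/0.013) × 5.166 × 0.716^(2/3) × 0.00068^(1/2) = 8.29 m³/s.

Q = 8.29 m³/s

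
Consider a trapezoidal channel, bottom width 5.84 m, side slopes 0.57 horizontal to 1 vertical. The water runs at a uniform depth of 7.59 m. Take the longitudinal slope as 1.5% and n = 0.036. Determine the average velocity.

With bottom width b = 5.84 m and side slope z = 0.57: A = (b + zy)y = (5.84 + 0.57×7.59)×7.59 = 77.16 m²; P = b + 2y√(1+z²) = 5.84 + 2×7.59×1.151 = 23.31 m.
Hydraulic radius R = A/P = 77.16/23.31 = 3.31 m.
From Manning's equation, V = (1/n) R^(2/3) S^(1/2) = (1/0.036) × 3.31^(2/3) × 0.015^(1/2) = 7.56 m/s.

V = 7.56 m/s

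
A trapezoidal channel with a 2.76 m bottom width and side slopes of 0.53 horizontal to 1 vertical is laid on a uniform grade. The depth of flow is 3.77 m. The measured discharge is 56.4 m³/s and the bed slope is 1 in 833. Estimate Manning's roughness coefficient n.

With bottom width b = 2.76 m and side slope z = 0.53: A = (b + zy)y = (2.76 + 0.53×3.77)×3.77 = 17.94 m²; P = b + 2y√(1+z²) = 2.76 + 2×3.77×1.132 = 11.29 m.
Hydraulic radius R = A/P = 17.94/11.29 = 1.588 m.
Rearranging Manning's equation: n = (1/Q) A R^(2/3) S^(1/2) = (1/56.4) × 17.94 × 1.588^(2/3) × √0.0012 = 0.015.

n = 0.015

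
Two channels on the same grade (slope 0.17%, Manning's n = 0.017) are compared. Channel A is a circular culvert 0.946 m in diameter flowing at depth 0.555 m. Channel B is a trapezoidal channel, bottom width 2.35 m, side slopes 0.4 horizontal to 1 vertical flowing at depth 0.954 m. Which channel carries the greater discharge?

Channel A: For a circular section of diameter D = 0.946 m at depth y = 0.555 m, the central angle is θ = 2 arccos(1 − 2y/D) = 3.49 rad. Then A = (D²/8)(θ − sin θ) = 0.4286 m² and P = Dθ/2 = 1.651 m. Hydraulic radius R = A/P = 0.4286/1.651 = 0.2596 m. Q_A = (1/0.017)·0.4286·0.2596^(2/3)·√0.0017 = 0.4231 m³/s.
Channel B: With bottom width b = 2.35 m and side slope z = 0.4: A = (b + zy)y = (2.35 + 0.4×0.954)×0.954 = 2.606 m²; P = b + 2y√(1+z²) = 2.35 + 2×0.954×1.077 = 4.405 m. Hydraulic radius R = A/P = 2.606/4.405 = 0.5916 m. Q_B = (1/0.017)·2.606·0.5916^(2/3)·√0.0017 = 4.454 m³/s.
Q_A = 0.4231 m³/s vs Q_B = 4.454 m³/s, so channel B carries more.

channel B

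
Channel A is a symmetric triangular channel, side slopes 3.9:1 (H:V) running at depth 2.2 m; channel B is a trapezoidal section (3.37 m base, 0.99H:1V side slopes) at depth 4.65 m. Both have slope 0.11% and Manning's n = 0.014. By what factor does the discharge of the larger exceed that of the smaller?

3.24

Channel A: For a triangular section with side slope z = 3.9: A = zy² = 3.9×2.2² = 18.88 m²; P = 2y√(1+z²) = 2×2.2×4.026 = 17.72 m. Hydraulic radius R = A/P = 18.88/17.72 = 1.066 m. Q_A = (1/0.014)·18.88·1.066^(2/3)·√0.0011 = 46.65 m³/s.
Channel B: With bottom width b = 3.37 m and side slope z = 0.99: A = (b + zy)y = (3.37 + 0.99×4.65)×4.65 = 37.08 m²; P = b + 2y√(1+z²) = 3.37 + 2×4.65×1.407 = 16.46 m. Hydraulic radius R = A/P = 37.08/16.46 = 2.253 m. Q_B = (1/0.014)·37.08·2.253^(2/3)·√0.0011 = 151 m³/s.
The larger discharge is 151 m³/s and the smaller is 46.65 m³/s; the ratio is 3.24.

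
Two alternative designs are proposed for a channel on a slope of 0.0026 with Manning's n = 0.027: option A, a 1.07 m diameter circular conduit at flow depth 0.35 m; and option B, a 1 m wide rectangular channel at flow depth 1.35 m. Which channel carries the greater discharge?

channel B

Channel A: For a circular section of diameter D = 1.07 m at depth y = 0.35 m, the central angle is θ = 2 arccos(1 − 2y/D) = 2.435 rad. Then A = (D²/8)(θ − sin θ) = 0.2557 m² and P = Dθ/2 = 1.303 m. Hydraulic radius R = A/P = 0.2557/1.303 = 0.1962 m. Q_A = (1/0.027)·0.2557·0.1962^(2/3)·√0.0026 = 0.163 m³/s.
Channel B: Flow area A = b·y = 1 × 1.35 = 1.35 m². Wetted perimeter P = b + 2y = 1 + 2×1.35 = 3.7 m. Hydraulic radius R = A/P = 1.35/3.7 = 0.3649 m. Q_B = (1/0.027)·1.35·0.3649^(2/3)·√0.0026 = 1.302 m³/s.
Q_A = 0.163 m³/s vs Q_B = 1.302 m³/s, so channel B carries more.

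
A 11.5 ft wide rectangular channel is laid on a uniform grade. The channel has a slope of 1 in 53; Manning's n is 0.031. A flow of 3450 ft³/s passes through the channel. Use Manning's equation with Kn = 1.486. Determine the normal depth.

y_n = 17.2 ft

Manning's equation rearranged: A R^(2/3) = nQ / (1.486·√S) = 0.031 × 3450 / (1.486 × √0.01887) = 524.
Try y = 14.4 ft: A R^(2/3) = 424.8 — short.
Try y = 20 ft: A R^(2/3) = 623.7 — over.
Try y = 17.2 ft: A R^(2/3) = 523.8 — matches.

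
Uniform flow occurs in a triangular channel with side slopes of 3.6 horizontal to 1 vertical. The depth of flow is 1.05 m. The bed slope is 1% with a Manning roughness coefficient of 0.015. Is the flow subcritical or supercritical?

For a triangular section with side slope z = 3.6: A = zy² = 3.6×1.05² = 3.969 m²; P = 2y√(1+z²) = 2×1.05×3.736 = 7.846 m.
Hydraulic radius R = A/P = 3.969/7.846 = 0.5058 m.
V = (1/n) R^(2/3) √S = (1/0.015) × 0.5058^(2/3) × √0.01 = 4.232 m/s. Hydraulic depth D_h = A/T = 3.969/7.56 = 0.525 m.
Froude number Fr = V/√(g·D_h) = 4.232/√(9.81×0.525) = 1.86, which is greater than 1, so the flow is supercritical.

supercritical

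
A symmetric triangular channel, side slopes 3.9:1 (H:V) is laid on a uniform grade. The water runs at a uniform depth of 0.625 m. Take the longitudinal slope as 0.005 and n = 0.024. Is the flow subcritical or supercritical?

subcritical

For a triangular section with side slope z = 3.9: A = zy² = 3.9×0.625² = 1.523 m²; P = 2y√(1+z²) = 2×0.625×4.026 = 5.033 m.
Hydraulic radius R = A/P = 1.523/5.033 = 0.3027 m.
V = (1/n) R^(2/3) √S = (1/0.024) × 0.3027^(2/3) × √0.005 = 1.328 m/s. Hydraulic depth D_h = A/T = 1.523/4.875 = 0.3125 m.
Froude number Fr = V/√(g·D_h) = 1.328/√(9.81×0.3125) = 0.759, which is less than 1, so the flow is subcritical.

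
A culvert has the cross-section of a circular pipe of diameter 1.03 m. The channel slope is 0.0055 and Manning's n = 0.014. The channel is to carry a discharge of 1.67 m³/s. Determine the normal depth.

Manning's equation rearranged: A R^(2/3) = nQ / (1·√S) = 0.014 × 1.67 / (√0.0055) = 0.3153.
Try y = 0.868 m: A R^(2/3) = 0.3452 — over.
Try y = 0.541 m: A R^(2/3) = 0.1832 — short.
Try y = 0.79 m: A R^(2/3) = 0.3154 — ≈ 0.3153.

y_n = 0.79 m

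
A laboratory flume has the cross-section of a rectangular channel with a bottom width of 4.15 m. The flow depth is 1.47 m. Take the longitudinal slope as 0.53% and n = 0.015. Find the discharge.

Flow area A = b·y = 4.15 × 1.47 = 6.101 m². Wetted perimeter P = b + 2y = 4.15 + 2×1.47 = 7.09 m.
Hydraulic radius R = A/P = 6.101/7.09 = 0.8604 m.
Manning's equation: Q = (1/n) A R^(2/3) S^(1/2) = (1/0.015) × 6.101 × 0.8604^(2/3) × 0.0053^(1/2) = 26.8 m³/s.

Q = 26.8 m³/s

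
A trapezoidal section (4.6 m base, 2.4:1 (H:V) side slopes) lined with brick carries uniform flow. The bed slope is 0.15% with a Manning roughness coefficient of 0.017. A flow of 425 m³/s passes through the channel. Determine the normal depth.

Manning's equation rearranged: A R^(2/3) = nQ / (1·√S) = 0.017 × 425 / (√0.0015) = 186.5.
Trying y = 6.04 m: A R^(2/3) = 250.6 — over.
Trying y = 3.73 m: A R^(2/3) = 83.07 — short.
Trying y = 5.32 m: A R^(2/3) = 186.3 — ≈ 186.5.

y_n = 5.32 m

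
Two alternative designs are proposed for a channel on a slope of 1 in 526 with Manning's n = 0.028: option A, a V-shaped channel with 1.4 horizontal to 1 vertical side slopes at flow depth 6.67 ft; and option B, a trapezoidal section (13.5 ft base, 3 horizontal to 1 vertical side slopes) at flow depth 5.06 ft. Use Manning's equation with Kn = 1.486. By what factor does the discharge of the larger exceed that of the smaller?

2.59

Channel A: For a triangular section with side slope z = 1.4: A = zy² = 1.4×6.67² = 62.28 ft²; P = 2y√(1+z²) = 2×6.67×1.72 = 22.95 ft. Hydraulic radius R = A/P = 62.28/22.95 = 2.714 ft. Q_A = (1.486/0.028)·62.28·2.714^(2/3)·√0.001901 = 280.4 ft³/s.
Channel B: With bottom width b = 13.5 ft and side slope z = 3: A = (b + zy)y = (13.5 + 3×5.06)×5.06 = 145.1 ft²; P = b + 2y√(1+z²) = 13.5 + 2×5.06×3.162 = 45.5 ft. Hydraulic radius R = A/P = 145.1/45.5 = 3.189 ft. Q_B = (1.486/0.028)·145.1·3.189^(2/3)·√0.001901 = 727.6 ft³/s.
The larger discharge is 727.6 ft³/s and the smaller is 280.4 ft³/s; the ratio is 2.59.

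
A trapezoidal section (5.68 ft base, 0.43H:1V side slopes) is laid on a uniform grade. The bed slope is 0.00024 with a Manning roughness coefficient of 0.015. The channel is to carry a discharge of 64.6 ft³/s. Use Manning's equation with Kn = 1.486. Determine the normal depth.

y_n = 3.7 ft

Manning's equation rearranged: A R^(2/3) = nQ / (1.486·√S) = 0.015 × 64.6 / (1.486 × √0.00024) = 42.09.
Try y = 4.18 ft: A R^(2/3) = 51.49 — high.
Try y = 3.13 ft: A R^(2/3) = 32.06 — low.
Try y = 3.7 ft: A R^(2/3) = 42.12 — matches.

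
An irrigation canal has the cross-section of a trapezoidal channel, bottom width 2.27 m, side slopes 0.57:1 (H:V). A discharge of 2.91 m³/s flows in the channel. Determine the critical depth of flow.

At critical depth, Q² T / (g A³) = 1, i.e. A³/T = Q²/g = 2.91²/9.81 = 0.8632.
At y = 0.369 m: A³/T = 0.2849 — low.
At y = 0.666 m: A³/T = 1.814 — high.
At y = 0.526 m: A³/T = 0.8607 — ≈ 0.8632.

y_c = 0.526 m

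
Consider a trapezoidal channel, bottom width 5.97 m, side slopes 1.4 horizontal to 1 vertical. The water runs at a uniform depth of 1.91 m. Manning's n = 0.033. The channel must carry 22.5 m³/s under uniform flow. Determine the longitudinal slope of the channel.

S = 0.0014

With bottom width b = 5.97 m and side slope z = 1.4: A = (b + zy)y = (5.97 + 1.4×1.91)×1.91 = 16.51 m²; P = b + 2y√(1+z²) = 5.97 + 2×1.91×1.72 = 12.54 m.
Hydraulic radius R = A/P = 16.51/12.54 = 1.316 m.
From Manning's equation, S = [nQ / (1 A R^(2/3))]² = [0.033 × 22.5 / (1 × 16.51 × 1.316^(2/3))]² = 0.0014.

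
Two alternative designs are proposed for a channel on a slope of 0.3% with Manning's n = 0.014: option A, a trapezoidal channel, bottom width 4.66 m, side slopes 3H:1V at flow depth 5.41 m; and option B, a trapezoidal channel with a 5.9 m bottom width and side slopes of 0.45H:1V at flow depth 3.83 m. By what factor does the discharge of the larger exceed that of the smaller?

4.9

Channel A: With bottom width b = 4.66 m and side slope z = 3: A = (b + zy)y = (4.66 + 3×5.41)×5.41 = 113 m²; P = b + 2y√(1+z²) = 4.66 + 2×5.41×3.162 = 38.88 m. Hydraulic radius R = A/P = 113/38.88 = 2.907 m. Q_A = (1/0.014)·113·2.907^(2/3)·√0.003 = 900.6 m³/s.
Channel B: With bottom width b = 5.9 m and side slope z = 0.45: A = (b + zy)y = (5.9 + 0.45×3.83)×3.83 = 29.2 m²; P = b + 2y√(1+z²) = 5.9 + 2×3.83×1.097 = 14.3 m. Hydraulic radius R = A/P = 29.2/14.3 = 2.042 m. Q_B = (1/0.014)·29.2·2.042^(2/3)·√0.003 = 183.9 m³/s.
The larger discharge is 900.6 m³/s and the smaller is 183.9 m³/s; the ratio is 4.9.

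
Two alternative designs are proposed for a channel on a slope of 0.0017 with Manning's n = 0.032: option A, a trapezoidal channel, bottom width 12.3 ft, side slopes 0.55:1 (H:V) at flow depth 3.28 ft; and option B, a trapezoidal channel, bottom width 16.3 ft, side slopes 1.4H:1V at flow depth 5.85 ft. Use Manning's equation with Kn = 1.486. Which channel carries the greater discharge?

channel B

Channel A: With bottom width b = 12.3 ft and side slope z = 0.55: A = (b + zy)y = (12.3 + 0.55×3.28)×3.28 = 46.26 ft²; P = b + 2y√(1+z²) = 12.3 + 2×3.28×1.141 = 19.79 ft. Hydraulic radius R = A/P = 46.26/19.79 = 2.338 ft. Q_A = (1.486/0.032)·46.26·2.338^(2/3)·√0.0017 = 156 ft³/s.
Channel B: With bottom width b = 16.3 ft and side slope z = 1.4: A = (b + zy)y = (16.3 + 1.4×5.85)×5.85 = 143.3 ft²; P = b + 2y√(1+z²) = 16.3 + 2×5.85×1.72 = 36.43 ft. Hydraulic radius R = A/P = 143.3/36.43 = 3.933 ft. Q_B = (1.486/0.032)·143.3·3.933^(2/3)·√0.0017 = 683.4 ft³/s.
Q_A = 156 ft³/s vs Q_B = 683.4 ft³/s, so channel B carries more.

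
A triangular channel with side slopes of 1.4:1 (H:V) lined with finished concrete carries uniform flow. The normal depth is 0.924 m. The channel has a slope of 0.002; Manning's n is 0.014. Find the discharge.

For a triangular section with side slope z = 1.4: A = zy² = 1.4×0.924² = 1.195 m²; P = 2y√(1+z²) = 2×0.924×1.72 = 3.179 m.
Hydraulic radius R = A/P = 1.195/3.179 = 0.3759 m.
Manning's equation: Q = (1/n) A R^(2/3) S^(1/2) = (1/0.014) × 1.195 × 0.3759^(2/3) × 0.002^(1/2) = 1.99 m³/s.

Q = 1.99 m³/s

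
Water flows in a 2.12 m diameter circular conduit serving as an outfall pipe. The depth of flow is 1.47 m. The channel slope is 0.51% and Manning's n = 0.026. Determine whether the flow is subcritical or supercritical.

For a circular section of diameter D = 2.12 m at depth y = 1.47 m, the central angle is θ = 2 arccos(1 − 2y/D) = 3.936 rad. Then A = (D²/8)(θ − sin θ) = 2.612 m² and P = Dθ/2 = 4.172 m.
Hydraulic radius R = A/P = 2.612/4.172 = 0.6261 m.
V = (1/n) R^(2/3) √S = (1/0.026) × 0.6261^(2/3) × √0.0051 = 2.01 m/s. Hydraulic depth D_h = A/T = 2.612/1.955 = 1.336 m.
Froude number Fr = V/√(g·D_h) = 2.01/√(9.81×1.336) = 0.555, which is less than 1, so the flow is subcritical.

subcritical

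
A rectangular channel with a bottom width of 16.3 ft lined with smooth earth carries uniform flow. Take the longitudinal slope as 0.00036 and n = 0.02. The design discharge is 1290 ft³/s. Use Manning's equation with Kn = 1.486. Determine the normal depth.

y_n = 17.8 ft

Manning's equation rearranged: A R^(2/3) = nQ / (1.486·√S) = 0.02 × 1290 / (1.486 × √0.00036) = 915.1.
Try y = 21 ft: A R^(2/3) = 1114 — high.
Try y = 16 ft: A R^(2/3) = 802.7 — low.
Try y = 17.8 ft: A R^(2/3) = 913.9 — matches.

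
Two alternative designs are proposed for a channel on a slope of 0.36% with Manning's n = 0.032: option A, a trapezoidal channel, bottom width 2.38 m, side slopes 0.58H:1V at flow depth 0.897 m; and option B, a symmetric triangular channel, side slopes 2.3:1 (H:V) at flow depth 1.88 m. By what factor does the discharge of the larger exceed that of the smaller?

4.05

Channel A: With bottom width b = 2.38 m and side slope z = 0.58: A = (b + zy)y = (2.38 + 0.58×0.897)×0.897 = 2.602 m²; P = b + 2y√(1+z²) = 2.38 + 2×0.897×1.156 = 4.454 m. Hydraulic radius R = A/P = 2.602/4.454 = 0.5841 m. Q_A = (1/0.032)·2.602·0.5841^(2/3)·√0.0036 = 3.408 m³/s.
Channel B: For a triangular section with side slope z = 2.3: A = zy² = 2.3×1.88² = 8.129 m²; P = 2y√(1+z²) = 2×1.88×2.508 = 9.43 m. Hydraulic radius R = A/P = 8.129/9.43 = 0.862 m. Q_B = (1/0.032)·8.129·0.862^(2/3)·√0.0036 = 13.81 m³/s.
The larger discharge is 13.81 m³/s and the smaller is 3.408 m³/s; the ratio is 4.05.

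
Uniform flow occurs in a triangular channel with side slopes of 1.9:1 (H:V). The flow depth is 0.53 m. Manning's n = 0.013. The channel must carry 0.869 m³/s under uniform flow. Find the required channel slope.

S = 0.0031

For a triangular section with side slope z = 1.9: A = zy² = 1.9×0.53² = 0.5337 m²; P = 2y√(1+z²) = 2×0.53×2.147 = 2.276 m.
Hydraulic radius R = A/P = 0.5337/2.276 = 0.2345 m.
From Manning's equation, S = [nQ / (1 A R^(2/3))]² = [0.013 × 0.869 / (1 × 0.5337 × 0.2345^(2/3))]² = 0.0031.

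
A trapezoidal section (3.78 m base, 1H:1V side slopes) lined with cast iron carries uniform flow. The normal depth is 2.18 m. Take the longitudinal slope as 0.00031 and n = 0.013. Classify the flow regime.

With bottom width b = 3.78 m and side slope z = 1: A = (b + zy)y = (3.78 + 1×2.18)×2.18 = 12.99 m²; P = b + 2y√(1+z²) = 3.78 + 2×2.18×1.414 = 9.946 m.
Hydraulic radius R = A/P = 12.99/9.946 = 1.306 m.
V = (1/n) R^(2/3) √S = (1/0.013) × 1.306^(2/3) × √0.00031 = 1.618 m/s. Hydraulic depth D_h = A/T = 12.99/8.14 = 1.596 m.
Froude number Fr = V/√(g·D_h) = 1.618/√(9.81×1.596) = 0.409, which is less than 1, so the flow is subcritical.

subcritical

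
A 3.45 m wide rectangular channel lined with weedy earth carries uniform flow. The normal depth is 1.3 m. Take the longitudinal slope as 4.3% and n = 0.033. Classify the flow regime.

Flow area A = b·y = 3.45 × 1.3 = 4.485 m². Wetted perimeter P = b + 2y = 3.45 + 2×1.3 = 6.05 m.
Hydraulic radius R = A/P = 4.485/6.05 = 0.7413 m.
V = (1/n) R^(2/3) √S = (1/0.033) × 0.7413^(2/3) × √0.043 = 5.147 m/s. Hydraulic depth D_h = A/T = 4.485/3.45 = 1.3 m.
Froude number Fr = V/√(g·D_h) = 5.147/√(9.81×1.3) = 1.44, which is greater than 1, so the flow is supercritical.

supercritical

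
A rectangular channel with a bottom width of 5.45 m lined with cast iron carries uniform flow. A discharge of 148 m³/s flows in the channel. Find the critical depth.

For a rectangular channel, critical depth y_c = (q²/g)^(1/3) where q = Q/b = 148/5.45 = 27.16 m²/s.
So y_c = (27.16²/9.81)^(1/3) = 4.22 m.

y_c = 4.22 m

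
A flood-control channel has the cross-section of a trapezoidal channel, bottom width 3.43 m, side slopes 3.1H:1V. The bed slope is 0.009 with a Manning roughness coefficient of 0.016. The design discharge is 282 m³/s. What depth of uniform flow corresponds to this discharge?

y_n = 2.85 m

Manning's equation rearranged: A R^(2/3) = nQ / (1·√S) = 0.016 × 282 / (√0.009) = 47.56.
At y = 3.21 m: A R^(2/3) = 62.72 — over.
At y = 2.38 m: A R^(2/3) = 31.55 — short.
At y = 2.85 m: A R^(2/3) = 47.6 — ≈ 47.56.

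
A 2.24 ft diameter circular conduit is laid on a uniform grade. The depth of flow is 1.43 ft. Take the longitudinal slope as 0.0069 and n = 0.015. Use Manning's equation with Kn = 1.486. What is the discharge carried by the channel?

Q = 16.2 ft³/s

For a circular section of diameter D = 2.24 ft at depth y = 1.43 ft, the central angle is θ = 2 arccos(1 − 2y/D) = 3.702 rad. Then A = (D²/8)(θ − sin θ) = 2.656 ft² and P = Dθ/2 = 4.147 ft.
Hydraulic radius R = A/P = 2.656/4.147 = 0.6405 ft.
Manning's equation: Q = (1.486/n) A R^(2/3) S^(1/2) = (1.486/0.015) × 2.656 × 0.6405^(2/3) × 0.0069^(1/2) = 16.2 ft³/s.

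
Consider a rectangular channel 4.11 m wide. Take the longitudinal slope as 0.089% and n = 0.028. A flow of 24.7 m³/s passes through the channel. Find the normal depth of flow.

y_n = 4.49 m

Manning's equation rearranged: A R^(2/3) = nQ / (1·√S) = 0.028 × 24.7 / (√0.00089) = 23.18.
Trying y = 5.22 m: A R^(2/3) = 27.79 — high.
Trying y = 4.49 m: A R^(2/3) = 23.2 — close enough.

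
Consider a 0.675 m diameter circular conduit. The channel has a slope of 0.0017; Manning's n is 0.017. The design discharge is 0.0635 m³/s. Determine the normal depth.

Manning's equation rearranged: A R^(2/3) = nQ / (1·√S) = 0.017 × 0.0635 / (√0.0017) = 0.02618.
Trying y = 0.171 m: A R^(2/3) = 0.01537 — low.
Trying y = 0.276 m: A R^(2/3) = 0.03833 — high.
Trying y = 0.225 m: A R^(2/3) = 0.0262 — matches.

y_n = 0.225 m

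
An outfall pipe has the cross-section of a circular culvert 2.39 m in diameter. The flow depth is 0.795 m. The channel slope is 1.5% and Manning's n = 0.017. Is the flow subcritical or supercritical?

For a circular section of diameter D = 2.39 m at depth y = 0.795 m, the central angle is θ = 2 arccos(1 − 2y/D) = 2.459 rad. Then A = (D²/8)(θ − sin θ) = 1.305 m² and P = Dθ/2 = 2.938 m.
Hydraulic radius R = A/P = 1.305/2.938 = 0.4442 m.
V = (1/n) R^(2/3) √S = (1/0.017) × 0.4442^(2/3) × √0.015 = 4.194 m/s. Hydraulic depth D_h = A/T = 1.305/2.252 = 0.5796 m.
Froude number Fr = V/√(g·D_h) = 4.194/√(9.81×0.5796) = 1.76, which is greater than 1, so the flow is supercritical.

supercritical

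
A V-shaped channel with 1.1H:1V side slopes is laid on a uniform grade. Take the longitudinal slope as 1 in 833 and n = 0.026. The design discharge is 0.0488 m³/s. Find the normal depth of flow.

Manning's equation rearranged: A R^(2/3) = nQ / (1·√S) = 0.026 × 0.0488 / (√0.0012) = 0.03662.
Try y = 0.439 m: A R^(2/3) = 0.06311 — over.
Try y = 0.32 m: A R^(2/3) = 0.02716 — short.
Try y = 0.358 m: A R^(2/3) = 0.03663 — matches.

y_n = 0.358 m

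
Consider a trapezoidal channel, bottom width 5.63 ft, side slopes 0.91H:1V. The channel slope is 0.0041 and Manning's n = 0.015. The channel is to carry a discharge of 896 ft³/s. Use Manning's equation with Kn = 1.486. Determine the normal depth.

y_n = 6.03 ft

Manning's equation rearranged: A R^(2/3) = nQ / (1.486·√S) = 0.015 × 896 / (1.486 × √0.0041) = 141.3.
Try y = 7.19 ft: A R^(2/3) = 201.4 — too large.
Try y = 4.73 ft: A R^(2/3) = 87.73 — too small.
Try y = 6.03 ft: A R^(2/3) = 141.2 — ≈ 141.3.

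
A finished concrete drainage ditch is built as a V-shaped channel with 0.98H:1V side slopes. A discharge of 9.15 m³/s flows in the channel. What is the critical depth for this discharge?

y_c = 1.78 m

At critical depth, Q² T / (g A³) = 1, i.e. A³/T = Q²/g = 9.15²/9.81 = 8.534.
At y = 2.07 m: A³/T = 18.25 — too large.
At y = 1.58 m: A³/T = 4.728 — too small.
At y = 1.78 m: A³/T = 8.581 — close enough.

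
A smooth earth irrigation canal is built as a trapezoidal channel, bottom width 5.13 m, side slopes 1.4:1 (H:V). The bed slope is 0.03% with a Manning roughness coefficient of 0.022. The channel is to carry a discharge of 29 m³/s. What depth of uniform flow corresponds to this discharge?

Manning's equation rearranged: A R^(2/3) = nQ / (1·√S) = 0.022 × 29 / (√0.0003) = 36.83.
Try y = 3.31 m: A R^(2/3) = 50.55 — over.
Try y = 2.13 m: A R^(2/3) = 21.49 — short.
Try y = 2.82 m: A R^(2/3) = 36.83 — matches.

y_n = 2.82 m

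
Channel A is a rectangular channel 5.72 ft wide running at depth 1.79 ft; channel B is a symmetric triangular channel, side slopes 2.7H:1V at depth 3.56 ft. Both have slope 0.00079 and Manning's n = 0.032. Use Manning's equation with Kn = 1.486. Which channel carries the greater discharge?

Channel A: Flow area A = b·y = 5.72 × 1.79 = 10.24 ft². Wetted perimeter P = b + 2y = 5.72 + 2×1.79 = 9.3 ft. Hydraulic radius R = A/P = 10.24/9.3 = 1.101 ft. Q_A = (1.486/0.032)·10.24·1.101^(2/3)·√0.00079 = 14.25 ft³/s.
Channel B: For a triangular section with side slope z = 2.7: A = zy² = 2.7×3.56² = 34.22 ft²; P = 2y√(1+z²) = 2×3.56×2.879 = 20.5 ft. Hydraulic radius R = A/P = 34.22/20.5 = 1.669 ft. Q_B = (1.486/0.032)·34.22·1.669^(2/3)·√0.00079 = 62.85 ft³/s.
Q_A = 14.25 ft³/s vs Q_B = 62.85 ft³/s, so channel B carries more.

channel B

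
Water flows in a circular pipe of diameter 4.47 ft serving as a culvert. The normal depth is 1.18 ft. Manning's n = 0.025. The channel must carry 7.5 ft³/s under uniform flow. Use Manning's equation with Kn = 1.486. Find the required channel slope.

For a circular section of diameter D = 4.47 ft at depth y = 1.18 ft, the central angle is θ = 2 arccos(1 − 2y/D) = 2.158 rad. Then A = (D²/8)(θ − sin θ) = 3.312 ft² and P = Dθ/2 = 4.824 ft.
Hydraulic radius R = A/P = 3.312/4.824 = 0.6866 ft.
From Manning's equation, S = [nQ / (1.486 A R^(2/3))]² = [0.025 × 7.5 / (1.486 × 3.312 × 0.6866^(2/3))]² = 0.0024.

S = 0.0024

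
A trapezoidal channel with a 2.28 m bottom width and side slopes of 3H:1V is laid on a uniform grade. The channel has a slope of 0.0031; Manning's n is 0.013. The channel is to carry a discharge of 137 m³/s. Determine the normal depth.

y_n = 2.57 m

Manning's equation rearranged: A R^(2/3) = nQ / (1·√S) = 0.013 × 137 / (√0.0031) = 31.99.
Trying y = 2.05 m: A R^(2/3) = 18.79 — short.
Trying y = 2.57 m: A R^(2/3) = 31.9 — ≈ 31.99.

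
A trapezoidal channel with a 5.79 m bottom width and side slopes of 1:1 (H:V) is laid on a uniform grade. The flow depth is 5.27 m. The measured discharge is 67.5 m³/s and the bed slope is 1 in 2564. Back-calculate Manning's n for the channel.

n = 0.034

With bottom width b = 5.79 m and side slope z = 1: A = (b + zy)y = (5.79 + 1×5.27)×5.27 = 58.29 m²; P = b + 2y√(1+z²) = 5.79 + 2×5.27×1.414 = 20.7 m.
Hydraulic radius R = A/P = 58.29/20.7 = 2.816 m.
Rearranging Manning's equation: n = (1/Q) A R^(2/3) S^(1/2) = (1/67.5) × 58.29 × 2.816^(2/3) × √0.00039 = 0.034.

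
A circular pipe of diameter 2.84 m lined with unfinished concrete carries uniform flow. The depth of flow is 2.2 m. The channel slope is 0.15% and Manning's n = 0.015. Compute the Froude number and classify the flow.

subcritical

For a circular section of diameter D = 2.84 m at depth y = 2.2 m, the central angle is θ = 2 arccos(1 − 2y/D) = 4.305 rad. Then A = (D²/8)(θ − sin θ) = 5.265 m² and P = Dθ/2 = 6.113 m.
Hydraulic radius R = A/P = 5.265/6.113 = 0.8614 m.
V = (1/n) R^(2/3) √S = (1/0.015) × 0.8614^(2/3) × √0.0015 = 2.338 m/s. Hydraulic depth D_h = A/T = 5.265/2.373 = 2.219 m.
Froude number Fr = V/√(g·D_h) = 2.338/√(9.81×2.219) = 0.501, which is less than 1, so the flow is subcritical.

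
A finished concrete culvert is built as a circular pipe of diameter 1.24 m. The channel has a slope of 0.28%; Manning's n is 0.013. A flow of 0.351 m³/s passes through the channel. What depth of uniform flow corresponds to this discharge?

Manning's equation rearranged: A R^(2/3) = nQ / (1·√S) = 0.013 × 0.351 / (√0.0028) = 0.08623.
At y = 0.289 m: A R^(2/3) = 0.0659 — too small.
At y = 0.331 m: A R^(2/3) = 0.08624 — close enough.

y_n = 0.331 m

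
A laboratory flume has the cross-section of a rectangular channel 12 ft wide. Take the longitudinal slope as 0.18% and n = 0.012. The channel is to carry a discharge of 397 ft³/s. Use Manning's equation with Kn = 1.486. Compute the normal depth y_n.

Manning's equation rearranged: A R^(2/3) = nQ / (1.486·√S) = 0.012 × 397 / (1.486 × √0.0018) = 75.56.
Trying y = 2.49 ft: A R^(2/3) = 43.55 — too small.
Trying y = 4.18 ft: A R^(2/3) = 91.5 — too large.
Trying y = 3.65 ft: A R^(2/3) = 75.64 — close enough.

y_n = 3.65 ft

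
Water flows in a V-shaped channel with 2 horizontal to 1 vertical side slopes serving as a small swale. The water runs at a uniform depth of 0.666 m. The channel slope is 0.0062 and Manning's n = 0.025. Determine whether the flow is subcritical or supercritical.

For a triangular section with side slope z = 2: A = zy² = 2×0.666² = 0.8871 m²; P = 2y√(1+z²) = 2×0.666×2.236 = 2.978 m.
Hydraulic radius R = A/P = 0.8871/2.978 = 0.2978 m.
V = (1/n) R^(2/3) √S = (1/0.025) × 0.2978^(2/3) × √0.0062 = 1.405 m/s. Hydraulic depth D_h = A/T = 0.8871/2.664 = 0.333 m.
Froude number Fr = V/√(g·D_h) = 1.405/√(9.81×0.333) = 0.777, which is less than 1, so the flow is subcritical.

subcritical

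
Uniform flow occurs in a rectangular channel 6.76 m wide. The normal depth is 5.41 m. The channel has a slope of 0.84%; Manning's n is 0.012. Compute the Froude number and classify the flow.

supercritical

Flow area A = b·y = 6.76 × 5.41 = 36.57 m². Wetted perimeter P = b + 2y = 6.76 + 2×5.41 = 17.58 m.
Hydraulic radius R = A/P = 36.57/17.58 = 2.08 m.
V = (1/n) R^(2/3) √S = (1/0.012) × 2.08^(2/3) × √0.0084 = 12.45 m/s. Hydraulic depth D_h = A/T = 36.57/6.76 = 5.41 m.
Froude number Fr = V/√(g·D_h) = 12.45/√(9.81×5.41) = 1.71, which is greater than 1, so the flow is supercritical.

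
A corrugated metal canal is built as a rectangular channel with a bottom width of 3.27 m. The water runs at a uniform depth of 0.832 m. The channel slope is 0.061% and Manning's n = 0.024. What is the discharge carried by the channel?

Flow area A = b·y = 3.27 × 0.832 = 2.721 m². Wetted perimeter P = b + 2y = 3.27 + 2×0.832 = 4.934 m.
Hydraulic radius R = A/P = 2.721/4.934 = 0.5514 m.
Manning's equation: Q = (1/n) A R^(2/3) S^(1/2) = (1/0.024) × 2.721 × 0.5514^(2/3) × 0.00061^(1/2) = 1.88 m³/s.

Q = 1.88 m³/s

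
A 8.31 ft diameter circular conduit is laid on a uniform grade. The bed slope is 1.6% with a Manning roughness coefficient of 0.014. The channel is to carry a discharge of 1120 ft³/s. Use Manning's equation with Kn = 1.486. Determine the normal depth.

y_n = 6.43 ft

Manning's equation rearranged: A R^(2/3) = nQ / (1.486·√S) = 0.014 × 1120 / (1.486 × √0.016) = 83.42.
At y = 5.07 ft: A R^(2/3) = 60.85 — short.
At y = 7.73 ft: A R^(2/3) = 94.95 — over.
At y = 6.43 ft: A R^(2/3) = 83.39 — matches.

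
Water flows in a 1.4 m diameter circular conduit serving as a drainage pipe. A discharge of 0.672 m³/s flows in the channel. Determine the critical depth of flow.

At critical depth, Q² T / (g A³) = 1, i.e. A³/T = Q²/g = 0.672²/9.81 = 0.04603.
At y = 0.302 m: A³/T = 0.01264 — too small.
At y = 0.5 m: A³/T = 0.08961 — too large.
At y = 0.421 m: A³/T = 0.04609 — close enough.

y_c = 0.421 m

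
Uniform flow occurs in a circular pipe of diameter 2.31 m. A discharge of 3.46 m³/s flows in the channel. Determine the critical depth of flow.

At critical depth, Q² T / (g A³) = 1, i.e. A³/T = Q²/g = 3.46²/9.81 = 1.22.
Trying y = 0.605 m: A³/T = 0.3296 — low.
Trying y = 1.03 m: A³/T = 2.571 — high.
Trying y = 0.848 m: A³/T = 1.218 — close enough.

y_c = 0.848 m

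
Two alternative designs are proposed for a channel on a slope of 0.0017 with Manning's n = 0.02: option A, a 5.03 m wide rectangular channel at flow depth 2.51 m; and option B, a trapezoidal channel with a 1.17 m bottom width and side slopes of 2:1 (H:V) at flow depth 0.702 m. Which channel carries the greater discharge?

Channel A: Flow area A = b·y = 5.03 × 2.51 = 12.63 m². Wetted perimeter P = b + 2y = 5.03 + 2×2.51 = 10.05 m. Hydraulic radius R = A/P = 12.63/10.05 = 1.256 m. Q_A = (1/0.02)·12.63·1.256^(2/3)·√0.0017 = 30.3 m³/s.
Channel B: With bottom width b = 1.17 m and side slope z = 2: A = (b + zy)y = (1.17 + 2×0.702)×0.702 = 1.807 m²; P = b + 2y√(1+z²) = 1.17 + 2×0.702×2.236 = 4.309 m. Hydraulic radius R = A/P = 1.807/4.309 = 0.4193 m. Q_B = (1/0.02)·1.807·0.4193^(2/3)·√0.0017 = 2.087 m³/s.
Q_A = 30.3 m³/s vs Q_B = 2.087 m³/s, so channel A carries more.

channel A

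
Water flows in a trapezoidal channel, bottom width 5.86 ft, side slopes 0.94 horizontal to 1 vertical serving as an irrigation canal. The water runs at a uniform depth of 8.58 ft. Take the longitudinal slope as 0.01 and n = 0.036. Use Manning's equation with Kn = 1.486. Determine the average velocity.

V = 10.5 ft/s

With bottom width b = 5.86 ft and side slope z = 0.94: A = (b + zy)y = (5.86 + 0.94×8.58)×8.58 = 119.5 ft²; P = b + 2y√(1+z²) = 5.86 + 2×8.58×1.372 = 29.41 ft.
Hydraulic radius R = A/P = 119.5/29.41 = 4.062 ft.
From Manning's equation, V = (1.486/n) R^(2/3) S^(1/2) = (1.486/0.036) × 4.062^(2/3) × 0.01^(1/2) = 10.5 ft/s.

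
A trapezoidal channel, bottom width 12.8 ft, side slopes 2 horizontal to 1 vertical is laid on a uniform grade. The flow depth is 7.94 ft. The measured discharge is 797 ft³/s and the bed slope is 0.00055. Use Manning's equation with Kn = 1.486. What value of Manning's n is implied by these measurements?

With bottom width b = 12.8 ft and side slope z = 2: A = (b + zy)y = (12.8 + 2×7.94)×7.94 = 227.7 ft²; P = b + 2y√(1+z²) = 12.8 + 2×7.94×2.236 = 48.31 ft.
Hydraulic radius R = A/P = 227.7/48.31 = 4.714 ft.
Rearranging Manning's equation: n = (1.486/Q) A R^(2/3) S^(1/2) = (1.486/797) × 227.7 × 4.714^(2/3) × √0.00055 = 0.028.

n = 0.028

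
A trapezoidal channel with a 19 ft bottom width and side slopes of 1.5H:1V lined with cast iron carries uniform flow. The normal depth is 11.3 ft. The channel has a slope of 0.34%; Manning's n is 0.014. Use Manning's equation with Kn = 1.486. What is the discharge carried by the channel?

With bottom width b = 19 ft and side slope z = 1.5: A = (b + zy)y = (19 + 1.5×11.3)×11.3 = 406.2 ft²; P = b + 2y√(1+z²) = 19 + 2×11.3×1.803 = 59.74 ft.
Hydraulic radius R = A/P = 406.2/59.74 = 6.8 ft.
Manning's equation: Q = (1.486/n) A R^(2/3) S^(1/2) = (1.486/0.014) × 406.2 × 6.8^(2/3) × 0.0034^(1/2) = 9020 ft³/s.

Q = 9020 ft³/s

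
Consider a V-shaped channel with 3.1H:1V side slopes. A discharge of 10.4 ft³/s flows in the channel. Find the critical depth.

At critical depth, Q² T / (g A³) = 1, i.e. A³/T = Q²/g = 10.4²/32.2 = 3.359.
Trying y = 1.16 ft: A³/T = 10.09 — high.
Trying y = 0.931 ft: A³/T = 3.361 — ≈ 3.359.

y_c = 0.931 ft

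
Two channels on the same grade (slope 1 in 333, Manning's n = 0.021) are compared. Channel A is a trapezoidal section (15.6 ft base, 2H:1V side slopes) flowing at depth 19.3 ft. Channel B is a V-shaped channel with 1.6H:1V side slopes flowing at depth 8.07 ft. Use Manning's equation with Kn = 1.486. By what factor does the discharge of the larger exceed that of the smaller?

20.9

Channel A: With bottom width b = 15.6 ft and side slope z = 2: A = (b + zy)y = (15.6 + 2×19.3)×19.3 = 1046 ft²; P = b + 2y√(1+z²) = 15.6 + 2×19.3×2.236 = 101.9 ft. Hydraulic radius R = A/P = 1046/101.9 = 10.26 ft. Q_A = (1.486/0.021)·1046·10.26^(2/3)·√0.003003 = 19160 ft³/s.
Channel B: For a triangular section with side slope z = 1.6: A = zy² = 1.6×8.07² = 104.2 ft²; P = 2y√(1+z²) = 2×8.07×1.887 = 30.45 ft. Hydraulic radius R = A/P = 104.2/30.45 = 3.422 ft. Q_B = (1.486/0.021)·104.2·3.422^(2/3)·√0.003003 = 917.5 ft³/s.
The larger discharge is 19160 ft³/s and the smaller is 917.5 ft³/s; the ratio is 20.9.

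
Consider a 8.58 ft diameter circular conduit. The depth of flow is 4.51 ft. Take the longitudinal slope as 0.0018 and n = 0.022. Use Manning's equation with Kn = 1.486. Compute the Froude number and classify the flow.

subcritical

For a circular section of diameter D = 8.58 ft at depth y = 4.51 ft, the central angle is θ = 2 arccos(1 − 2y/D) = 3.244 rad. Then A = (D²/8)(θ − sin θ) = 30.8 ft² and P = Dθ/2 = 13.92 ft.
Hydraulic radius R = A/P = 30.8/13.92 = 2.213 ft.
V = (1.486/n) R^(2/3) √S = (1.486/0.022) × 2.213^(2/3) × √0.0018 = 4.866 ft/s. Hydraulic depth D_h = A/T = 30.8/8.569 = 3.594 ft.
Froude number Fr = V/√(g·D_h) = 4.866/√(32.2×3.594) = 0.452, which is less than 1, so the flow is subcritical.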